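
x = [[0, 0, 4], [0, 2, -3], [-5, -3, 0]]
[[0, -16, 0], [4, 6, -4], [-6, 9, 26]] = x @[[0, 0, -4], [2, -3, -2], [0, -4, 0]]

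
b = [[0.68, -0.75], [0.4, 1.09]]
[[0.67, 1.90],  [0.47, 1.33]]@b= [[1.22, 1.57],[0.85, 1.10]]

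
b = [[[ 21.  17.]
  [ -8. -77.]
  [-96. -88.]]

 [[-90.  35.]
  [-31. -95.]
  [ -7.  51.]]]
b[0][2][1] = -88.0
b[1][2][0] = -7.0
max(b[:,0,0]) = 21.0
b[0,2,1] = -88.0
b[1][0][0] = -90.0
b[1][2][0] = -7.0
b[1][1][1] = -95.0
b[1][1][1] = -95.0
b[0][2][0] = -96.0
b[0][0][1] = 17.0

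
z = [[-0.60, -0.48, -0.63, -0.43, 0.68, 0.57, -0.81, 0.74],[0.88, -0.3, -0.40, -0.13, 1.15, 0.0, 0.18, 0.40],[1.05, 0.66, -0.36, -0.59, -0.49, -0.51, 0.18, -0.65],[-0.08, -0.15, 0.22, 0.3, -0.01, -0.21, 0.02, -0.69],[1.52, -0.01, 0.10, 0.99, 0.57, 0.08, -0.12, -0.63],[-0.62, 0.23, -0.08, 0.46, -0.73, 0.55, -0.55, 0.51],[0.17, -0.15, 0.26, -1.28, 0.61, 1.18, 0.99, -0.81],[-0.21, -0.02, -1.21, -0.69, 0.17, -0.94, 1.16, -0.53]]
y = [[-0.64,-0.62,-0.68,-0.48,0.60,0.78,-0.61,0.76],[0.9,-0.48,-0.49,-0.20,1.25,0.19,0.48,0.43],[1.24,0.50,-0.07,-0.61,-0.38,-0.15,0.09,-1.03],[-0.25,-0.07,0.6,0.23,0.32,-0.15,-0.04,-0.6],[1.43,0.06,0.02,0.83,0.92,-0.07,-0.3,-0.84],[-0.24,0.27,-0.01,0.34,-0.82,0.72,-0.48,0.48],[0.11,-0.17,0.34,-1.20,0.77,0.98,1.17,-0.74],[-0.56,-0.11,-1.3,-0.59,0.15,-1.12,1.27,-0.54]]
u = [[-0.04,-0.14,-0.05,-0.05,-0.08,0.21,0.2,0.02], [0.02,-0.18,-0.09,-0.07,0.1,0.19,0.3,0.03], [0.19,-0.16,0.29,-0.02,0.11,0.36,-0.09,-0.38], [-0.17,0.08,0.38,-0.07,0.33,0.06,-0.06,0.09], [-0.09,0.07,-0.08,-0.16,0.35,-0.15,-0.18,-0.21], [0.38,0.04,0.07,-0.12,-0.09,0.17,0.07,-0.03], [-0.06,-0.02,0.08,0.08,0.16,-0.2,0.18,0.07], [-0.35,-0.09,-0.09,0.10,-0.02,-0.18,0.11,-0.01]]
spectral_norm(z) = 2.92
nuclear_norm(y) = 12.73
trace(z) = 0.62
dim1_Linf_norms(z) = [0.81, 1.15, 1.05, 0.69, 1.52, 0.73, 1.28, 1.21]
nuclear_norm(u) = 3.19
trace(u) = 0.69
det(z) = -0.02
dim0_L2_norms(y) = [2.29, 0.99, 1.7, 1.81, 2.07, 1.85, 1.98, 1.99]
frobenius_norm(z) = 5.02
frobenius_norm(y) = 5.29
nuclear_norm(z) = 12.00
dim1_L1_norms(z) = [4.94, 3.44, 4.49, 1.68, 4.02, 3.73, 5.45, 4.93]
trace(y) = 1.31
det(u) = -0.00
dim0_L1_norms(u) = [1.3, 0.78, 1.13, 0.67, 1.24, 1.52, 1.19, 0.84]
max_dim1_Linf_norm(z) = 1.52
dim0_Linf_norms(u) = [0.38, 0.18, 0.38, 0.16, 0.35, 0.36, 0.3, 0.38]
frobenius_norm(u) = 1.36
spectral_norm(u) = 0.82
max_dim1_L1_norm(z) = 5.45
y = u + z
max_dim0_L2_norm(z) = 2.24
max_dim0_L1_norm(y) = 5.42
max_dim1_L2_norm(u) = 0.66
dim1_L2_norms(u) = [0.34, 0.43, 0.66, 0.56, 0.52, 0.46, 0.35, 0.44]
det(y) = -0.53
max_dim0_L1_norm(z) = 5.13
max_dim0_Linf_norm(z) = 1.52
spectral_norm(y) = 3.00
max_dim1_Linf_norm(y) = 1.43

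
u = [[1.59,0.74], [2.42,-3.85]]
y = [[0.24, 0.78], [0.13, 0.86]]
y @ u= [[2.27, -2.83], [2.29, -3.21]]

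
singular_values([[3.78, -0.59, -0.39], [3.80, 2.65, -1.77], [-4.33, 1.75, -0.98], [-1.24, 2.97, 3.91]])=[7.22, 4.71, 3.67]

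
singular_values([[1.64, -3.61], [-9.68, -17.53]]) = [20.17, 3.16]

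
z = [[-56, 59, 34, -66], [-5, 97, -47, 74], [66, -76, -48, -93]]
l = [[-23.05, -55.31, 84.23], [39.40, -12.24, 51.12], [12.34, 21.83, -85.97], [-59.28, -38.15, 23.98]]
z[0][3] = -66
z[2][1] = -76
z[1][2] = -47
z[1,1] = 97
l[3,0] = -59.28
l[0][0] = -23.05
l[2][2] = -85.97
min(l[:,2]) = -85.97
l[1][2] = 51.12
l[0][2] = 84.23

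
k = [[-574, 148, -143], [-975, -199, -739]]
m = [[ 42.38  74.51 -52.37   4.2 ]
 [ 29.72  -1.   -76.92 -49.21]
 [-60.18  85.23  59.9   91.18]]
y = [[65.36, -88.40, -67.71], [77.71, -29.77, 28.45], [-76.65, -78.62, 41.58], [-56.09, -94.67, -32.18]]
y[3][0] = -56.09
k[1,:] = [-975, -199, -739]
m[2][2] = 59.9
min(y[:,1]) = -94.67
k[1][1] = -199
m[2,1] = 85.23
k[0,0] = -574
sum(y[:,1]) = -291.46000000000004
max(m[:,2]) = 59.9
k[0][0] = -574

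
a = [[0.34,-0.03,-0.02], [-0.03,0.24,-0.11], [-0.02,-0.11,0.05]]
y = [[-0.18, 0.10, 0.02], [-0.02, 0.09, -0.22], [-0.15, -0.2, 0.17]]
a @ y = [[-0.06, 0.04, 0.01], [0.02, 0.04, -0.07], [-0.00, -0.02, 0.03]]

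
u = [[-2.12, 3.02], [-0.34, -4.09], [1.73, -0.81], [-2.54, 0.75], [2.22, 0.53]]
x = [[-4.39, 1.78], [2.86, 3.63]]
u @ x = [[17.94, 7.19],[-10.2, -15.45],[-9.91, 0.14],[13.3, -1.80],[-8.23, 5.88]]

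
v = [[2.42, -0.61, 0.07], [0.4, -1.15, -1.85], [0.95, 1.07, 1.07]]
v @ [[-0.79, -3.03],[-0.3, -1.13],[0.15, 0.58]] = [[-1.72,-6.60], [-0.25,-0.99], [-0.91,-3.47]]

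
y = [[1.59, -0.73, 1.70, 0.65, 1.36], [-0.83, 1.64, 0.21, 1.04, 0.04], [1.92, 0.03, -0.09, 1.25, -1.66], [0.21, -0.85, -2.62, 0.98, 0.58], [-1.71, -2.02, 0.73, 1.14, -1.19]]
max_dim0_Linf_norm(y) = 2.62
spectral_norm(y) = 3.33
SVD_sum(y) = [[1.35, 0.71, 1.2, -0.35, 0.62], [-0.02, -0.01, -0.01, 0.0, -0.01], [0.33, 0.17, 0.29, -0.09, 0.15], [-1.09, -0.57, -0.97, 0.29, -0.5], [-1.27, -0.66, -1.12, 0.33, -0.58]] + [[-0.29,-0.35,0.67,0.10,-0.21], [0.04,0.05,-0.09,-0.01,0.03], [0.06,0.08,-0.15,-0.02,0.05], [0.63,0.76,-1.46,-0.21,0.46], [-0.84,-1.01,1.94,0.28,-0.61]] + [[0.71, -0.56, -0.16, 0.57, -0.29],[-0.55, 0.43, 0.12, -0.44, 0.22],[1.45, -1.14, -0.32, 1.16, -0.59],[0.81, -0.64, -0.18, 0.65, -0.33],[0.45, -0.35, -0.10, 0.36, -0.18]] + [[-0.02, -0.73, -0.08, -0.29, 0.85], [0.02, 0.80, 0.08, 0.32, -0.93], [0.02, 0.99, 0.10, 0.39, -1.15], [-0.01, -0.56, -0.06, -0.22, 0.65], [-0.00, -0.05, -0.01, -0.02, 0.06]] + [[-0.17,  0.20,  0.06,  0.63,  0.39],[-0.32,  0.37,  0.11,  1.17,  0.73],[0.05,  -0.06,  -0.02,  -0.20,  -0.12],[-0.13,  0.15,  0.05,  0.48,  0.30],[-0.05,  0.06,  0.02,  0.19,  0.12]]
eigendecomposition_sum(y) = [[(-0.24+0.37j), 0.03+0.27j, 0.44-0.43j, (-0.13-0.29j), (0.52+0.39j)], [-0.21+0.02j, -0.09+0.10j, (0.3+0.03j), (0.06-0.14j), (0.02+0.31j)], [(0.2-0.58j), -0.14-0.36j, -0.45+0.73j, (0.28+0.34j), (-0.84-0.34j)], [(0.41-0.13j), (0.14-0.22j), -0.59+0.05j, (-0.07+0.29j), -0.16-0.60j], [-0.62-0.50j, (-0.5+0.01j), (0.7+0.87j), (0.53-0.19j), -0.78+0.87j]] + [[(-0.24-0.37j), 0.03-0.27j, 0.44+0.43j, (-0.13+0.29j), 0.52-0.39j], [(-0.21-0.02j), -0.09-0.10j, 0.30-0.03j, (0.06+0.14j), (0.02-0.31j)], [0.20+0.58j, -0.14+0.36j, -0.45-0.73j, 0.28-0.34j, -0.84+0.34j], [0.41+0.13j, (0.14+0.22j), -0.59-0.05j, (-0.07-0.29j), -0.16+0.60j], [(-0.62+0.5j), -0.50-0.01j, (0.7-0.87j), (0.53+0.19j), (-0.78-0.87j)]] + [[(1.48-0j), (-1.47-0j), (0.59+0j), (0.25-0j), (0.28+0j)], [(-1.18+0j), 1.17+0.00j, (-0.47-0j), (-0.2+0j), -0.22-0.00j], [0.78-0.00j, -0.78-0.00j, (0.31+0j), 0.13-0.00j, (0.15+0j)], [-0.39+0.00j, 0.39+0.00j, -0.15-0.00j, (-0.07+0j), (-0.07-0j)], [-0.01+0.00j, 0.01+0.00j, (-0-0j), (-0+0j), -0.00-0.00j]] + [[0.30+0.03j, 0.34+0.30j, (0.11+0.26j), 0.33-0.27j, 0.02-0.20j], [(0.39+0.16j), 0.33+0.54j, 0.04+0.40j, (0.56-0.22j), 0.11-0.26j], [0.37-0.10j, 0.54+0.21j, (0.25+0.26j), (0.28-0.47j), (-0.07-0.25j)], [(-0.11+0.71j), -0.76+0.77j, -0.64+0.24j, 0.60+0.83j, 0.48+0.07j], [-0.23+0.27j, (-0.52+0.13j), (-0.33-0.07j), (0.04+0.5j), 0.18+0.16j]] + [[(0.3-0.03j),0.34-0.30j,(0.11-0.26j),(0.33+0.27j),0.02+0.20j], [0.39-0.16j,0.33-0.54j,0.04-0.40j,0.56+0.22j,(0.11+0.26j)], [(0.37+0.1j),(0.54-0.21j),(0.25-0.26j),(0.28+0.47j),(-0.07+0.25j)], [(-0.11-0.71j),(-0.76-0.77j),(-0.64-0.24j),(0.6-0.83j),(0.48-0.07j)], [(-0.23-0.27j),-0.52-0.13j,(-0.33+0.07j),0.04-0.50j,0.18-0.16j]]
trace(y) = 2.93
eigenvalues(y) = [(-1.64+2.37j), (-1.64-2.37j), (2.89+0j), (1.66+1.82j), (1.66-1.82j)]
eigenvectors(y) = [[0.03+0.37j, 0.03-0.37j, 0.71+0.00j, (-0.02-0.29j), (-0.02+0.29j)],[-0.13+0.13j, -0.13-0.13j, -0.56+0.00j, 0.10-0.40j, 0.10+0.40j],[(-0.17-0.48j), -0.17+0.48j, (0.38+0j), (-0.15-0.34j), -0.15+0.34j],[(0.2-0.29j), (0.2+0.29j), -0.19+0.00j, 0.70+0.00j, (0.7-0j)],[(-0.67+0j), (-0.67-0j), (-0+0j), (0.29+0.18j), (0.29-0.18j)]]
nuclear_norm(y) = 13.85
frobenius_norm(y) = 6.32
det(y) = 144.75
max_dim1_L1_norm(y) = 6.79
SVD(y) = [[-0.62, -0.27, 0.37, 0.46, 0.44], [0.01, 0.04, -0.28, -0.51, 0.81], [-0.15, 0.06, 0.75, -0.63, -0.14], [0.50, 0.58, 0.42, 0.36, 0.34], [0.58, -0.77, 0.23, 0.04, 0.13]] @ diag([3.3284777532472782, 3.17374474922372, 3.054121384777112, 2.4890396019662773, 1.802471786132452]) @ [[-0.65, -0.34, -0.58, 0.17, -0.3], [0.34, 0.41, -0.8, -0.12, 0.25], [0.64, -0.5, -0.14, 0.51, -0.26], [-0.01, -0.63, -0.07, -0.25, 0.73], [-0.22, 0.25, 0.08, 0.8, 0.5]]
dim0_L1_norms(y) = [6.26, 5.27, 5.35, 5.06, 4.83]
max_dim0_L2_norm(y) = 3.22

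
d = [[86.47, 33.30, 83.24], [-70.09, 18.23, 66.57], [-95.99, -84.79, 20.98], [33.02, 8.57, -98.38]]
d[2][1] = -84.79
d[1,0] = -70.09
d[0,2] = 83.24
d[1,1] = 18.23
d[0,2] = 83.24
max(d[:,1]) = 33.3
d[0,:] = [86.47, 33.3, 83.24]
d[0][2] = 83.24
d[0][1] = 33.3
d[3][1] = 8.57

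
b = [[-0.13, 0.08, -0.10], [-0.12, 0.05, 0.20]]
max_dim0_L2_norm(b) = 0.22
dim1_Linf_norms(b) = [0.13, 0.2]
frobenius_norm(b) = 0.30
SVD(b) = [[-0.02, 1.00], [1.0, 0.02]] @ diag([0.2385514152431638, 0.1824643041405185]) @ [[-0.49, 0.20, 0.85], [-0.72, 0.44, -0.53]]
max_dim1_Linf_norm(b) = 0.2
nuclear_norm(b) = 0.42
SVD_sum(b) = [[0.0, -0.0, -0.0], [-0.12, 0.05, 0.20]] + [[-0.13,0.08,-0.10], [-0.00,0.0,-0.0]]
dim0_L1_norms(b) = [0.25, 0.13, 0.3]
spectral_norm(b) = 0.24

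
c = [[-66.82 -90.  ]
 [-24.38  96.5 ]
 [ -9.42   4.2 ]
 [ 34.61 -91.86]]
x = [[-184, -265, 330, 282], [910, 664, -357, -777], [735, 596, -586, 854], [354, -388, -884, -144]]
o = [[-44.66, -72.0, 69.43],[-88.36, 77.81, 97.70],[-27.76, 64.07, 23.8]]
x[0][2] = 330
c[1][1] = 96.5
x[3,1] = -388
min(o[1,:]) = -88.36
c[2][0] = -9.42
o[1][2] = 97.7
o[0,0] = -44.66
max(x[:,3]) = 854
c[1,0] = -24.38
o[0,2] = 69.43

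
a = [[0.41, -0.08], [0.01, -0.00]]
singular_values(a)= [0.42, 0.0]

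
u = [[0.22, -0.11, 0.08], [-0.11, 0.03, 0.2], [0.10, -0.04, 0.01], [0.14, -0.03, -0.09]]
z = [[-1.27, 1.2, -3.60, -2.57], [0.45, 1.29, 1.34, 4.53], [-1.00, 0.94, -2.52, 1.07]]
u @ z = [[-0.41, 0.20, -1.14, -0.98], [-0.05, 0.09, -0.07, 0.63], [-0.16, 0.08, -0.44, -0.43], [-0.10, 0.04, -0.32, -0.59]]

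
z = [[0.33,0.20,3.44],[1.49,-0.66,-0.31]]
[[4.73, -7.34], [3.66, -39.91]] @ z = [[-9.38,5.79,18.55], [-58.26,27.07,24.96]]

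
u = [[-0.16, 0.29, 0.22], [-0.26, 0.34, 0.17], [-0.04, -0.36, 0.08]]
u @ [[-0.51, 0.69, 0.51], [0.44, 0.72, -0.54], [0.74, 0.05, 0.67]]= [[0.37, 0.11, -0.09], [0.41, 0.07, -0.2], [-0.08, -0.28, 0.23]]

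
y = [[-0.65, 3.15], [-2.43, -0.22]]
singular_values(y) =[3.24, 2.4]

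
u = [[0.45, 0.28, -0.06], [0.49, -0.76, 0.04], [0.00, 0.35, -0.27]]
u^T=[[0.45, 0.49, 0.00], [0.28, -0.76, 0.35], [-0.06, 0.04, -0.27]]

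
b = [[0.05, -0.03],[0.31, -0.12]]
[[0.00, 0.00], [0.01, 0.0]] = b @ [[-0.01, -0.0], [-0.12, -0.01]]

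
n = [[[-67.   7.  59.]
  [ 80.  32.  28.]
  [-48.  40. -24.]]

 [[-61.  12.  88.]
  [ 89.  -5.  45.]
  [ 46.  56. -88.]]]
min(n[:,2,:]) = -88.0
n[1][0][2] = 88.0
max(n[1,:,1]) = 56.0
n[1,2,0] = 46.0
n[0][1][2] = 28.0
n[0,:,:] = [[-67.0, 7.0, 59.0], [80.0, 32.0, 28.0], [-48.0, 40.0, -24.0]]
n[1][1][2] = 45.0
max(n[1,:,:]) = 89.0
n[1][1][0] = 89.0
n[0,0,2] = 59.0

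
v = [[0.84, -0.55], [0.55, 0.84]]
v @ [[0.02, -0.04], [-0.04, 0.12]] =[[0.04, -0.10],[-0.02, 0.08]]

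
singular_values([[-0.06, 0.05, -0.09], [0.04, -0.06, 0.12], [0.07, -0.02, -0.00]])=[0.19, 0.07, 0.0]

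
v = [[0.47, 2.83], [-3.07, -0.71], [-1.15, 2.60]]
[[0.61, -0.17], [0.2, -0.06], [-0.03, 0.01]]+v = [[1.08,2.66], [-2.87,-0.77], [-1.18,2.61]]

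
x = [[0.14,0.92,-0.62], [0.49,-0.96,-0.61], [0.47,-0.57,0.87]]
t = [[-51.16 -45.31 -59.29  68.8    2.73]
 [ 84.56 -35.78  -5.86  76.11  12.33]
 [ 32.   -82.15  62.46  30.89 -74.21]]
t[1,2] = -5.86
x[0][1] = 0.922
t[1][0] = 84.56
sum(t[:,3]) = 175.8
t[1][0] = 84.56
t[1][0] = 84.56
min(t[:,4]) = -74.21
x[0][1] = 0.922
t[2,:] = [32.0, -82.15, 62.46, 30.89, -74.21]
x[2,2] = 0.873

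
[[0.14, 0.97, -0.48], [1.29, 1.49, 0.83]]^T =[[0.14, 1.29],[0.97, 1.49],[-0.48, 0.83]]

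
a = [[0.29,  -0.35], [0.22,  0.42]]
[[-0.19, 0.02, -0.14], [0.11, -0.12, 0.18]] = a @ [[-0.21,  -0.16,  0.02], [0.38,  -0.19,  0.42]]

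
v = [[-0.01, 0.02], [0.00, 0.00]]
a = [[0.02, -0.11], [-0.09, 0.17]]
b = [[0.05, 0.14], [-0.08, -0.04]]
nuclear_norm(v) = 0.02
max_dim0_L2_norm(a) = 0.2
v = b @ a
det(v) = 0.00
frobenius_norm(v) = 0.02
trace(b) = 0.01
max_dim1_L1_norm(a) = 0.26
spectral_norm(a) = 0.22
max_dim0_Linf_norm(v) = 0.02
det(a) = -0.01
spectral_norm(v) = 0.02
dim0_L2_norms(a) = [0.09, 0.2]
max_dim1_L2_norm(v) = 0.02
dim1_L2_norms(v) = [0.02, 0.0]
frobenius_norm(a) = 0.22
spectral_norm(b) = 0.16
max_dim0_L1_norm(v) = 0.02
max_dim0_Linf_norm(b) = 0.14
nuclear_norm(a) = 0.25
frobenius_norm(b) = 0.17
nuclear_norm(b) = 0.22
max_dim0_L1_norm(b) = 0.18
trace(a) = 0.19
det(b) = 0.01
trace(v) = -0.01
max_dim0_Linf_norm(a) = 0.17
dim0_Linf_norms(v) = [0.01, 0.02]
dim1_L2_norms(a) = [0.11, 0.19]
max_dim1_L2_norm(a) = 0.19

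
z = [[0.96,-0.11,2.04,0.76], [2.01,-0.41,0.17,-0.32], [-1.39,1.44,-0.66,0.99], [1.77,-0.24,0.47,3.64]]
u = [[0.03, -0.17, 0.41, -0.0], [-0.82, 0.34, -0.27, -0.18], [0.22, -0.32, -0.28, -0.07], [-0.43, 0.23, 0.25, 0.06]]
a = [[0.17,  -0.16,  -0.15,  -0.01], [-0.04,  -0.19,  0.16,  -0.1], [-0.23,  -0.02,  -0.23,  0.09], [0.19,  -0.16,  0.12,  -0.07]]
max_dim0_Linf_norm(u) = 0.82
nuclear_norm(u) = 2.03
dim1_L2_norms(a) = [0.28, 0.27, 0.34, 0.28]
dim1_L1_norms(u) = [0.61, 1.61, 0.89, 0.97]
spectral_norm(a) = 0.45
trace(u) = 0.15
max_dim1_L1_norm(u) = 1.61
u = a @ z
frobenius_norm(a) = 0.59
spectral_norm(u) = 1.08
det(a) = 0.00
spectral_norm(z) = 4.43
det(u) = 0.01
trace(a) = -0.32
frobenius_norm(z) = 5.67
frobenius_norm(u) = 1.28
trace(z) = 3.53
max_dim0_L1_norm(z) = 6.13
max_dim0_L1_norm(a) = 0.66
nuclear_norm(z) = 9.88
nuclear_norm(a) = 1.00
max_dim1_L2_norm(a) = 0.34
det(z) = 17.10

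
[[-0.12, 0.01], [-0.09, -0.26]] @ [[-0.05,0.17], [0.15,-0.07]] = [[0.01,-0.02], [-0.03,0.00]]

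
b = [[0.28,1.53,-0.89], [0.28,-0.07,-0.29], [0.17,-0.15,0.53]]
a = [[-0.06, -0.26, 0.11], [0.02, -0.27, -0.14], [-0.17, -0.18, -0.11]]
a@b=[[-0.07,  -0.09,  0.19], [-0.09,  0.07,  -0.01], [-0.12,  -0.23,  0.15]]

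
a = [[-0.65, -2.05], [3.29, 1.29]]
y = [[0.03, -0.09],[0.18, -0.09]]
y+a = [[-0.62, -2.14], [3.47, 1.2]]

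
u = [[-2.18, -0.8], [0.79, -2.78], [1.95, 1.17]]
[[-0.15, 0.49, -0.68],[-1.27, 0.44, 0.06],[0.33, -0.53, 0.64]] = u @ [[-0.09, -0.15, 0.29], [0.43, -0.20, 0.06]]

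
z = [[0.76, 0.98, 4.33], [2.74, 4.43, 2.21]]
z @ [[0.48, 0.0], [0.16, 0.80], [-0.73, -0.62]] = [[-2.64,  -1.9], [0.41,  2.17]]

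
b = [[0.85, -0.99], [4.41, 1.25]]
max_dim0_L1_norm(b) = 5.26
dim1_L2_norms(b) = [1.3, 4.58]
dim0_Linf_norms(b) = [4.41, 1.25]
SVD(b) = [[-0.13, -0.99], [-0.99, 0.13]] @ diag([4.618637366754967, 1.1753250079934219]) @ [[-0.97, -0.24], [-0.24, 0.97]]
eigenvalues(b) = [(1.05+2.08j), (1.05-2.08j)]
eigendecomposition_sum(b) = [[(0.43+1.09j), -0.50+0.25j], [2.21-1.11j, 0.63+0.99j]] + [[0.43-1.09j, -0.50-0.25j], [2.21+1.11j, (0.63-0.99j)]]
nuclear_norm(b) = 5.79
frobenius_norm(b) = 4.77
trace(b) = 2.10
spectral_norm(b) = 4.62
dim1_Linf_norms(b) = [0.99, 4.41]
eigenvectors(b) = [[(0.04-0.43j),  0.04+0.43j], [(-0.9+0j),  -0.90-0.00j]]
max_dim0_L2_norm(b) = 4.49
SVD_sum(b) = [[0.57, 0.14], [4.45, 1.11]] + [[0.28, -1.13],[-0.04, 0.14]]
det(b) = 5.43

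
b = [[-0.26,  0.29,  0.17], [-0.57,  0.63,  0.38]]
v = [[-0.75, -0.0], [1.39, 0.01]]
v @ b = [[0.20, -0.22, -0.13], [-0.37, 0.41, 0.24]]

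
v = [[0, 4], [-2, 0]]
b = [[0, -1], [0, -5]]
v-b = [[0, 5], [-2, 5]]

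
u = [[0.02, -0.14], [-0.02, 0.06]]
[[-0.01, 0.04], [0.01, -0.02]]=u @ [[-0.34,-0.05], [-0.01,-0.3]]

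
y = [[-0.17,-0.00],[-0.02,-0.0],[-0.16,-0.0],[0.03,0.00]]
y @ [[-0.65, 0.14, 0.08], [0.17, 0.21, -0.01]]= [[0.11, -0.02, -0.01], [0.01, -0.0, -0.00], [0.10, -0.02, -0.01], [-0.02, 0.0, 0.0]]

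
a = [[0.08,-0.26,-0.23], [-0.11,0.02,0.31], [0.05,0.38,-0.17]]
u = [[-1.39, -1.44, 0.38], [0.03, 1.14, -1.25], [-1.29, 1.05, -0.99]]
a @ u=[[0.18, -0.65, 0.58], [-0.25, 0.51, -0.37], [0.16, 0.18, -0.29]]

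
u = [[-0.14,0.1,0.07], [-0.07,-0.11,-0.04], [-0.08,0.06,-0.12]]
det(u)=-0.004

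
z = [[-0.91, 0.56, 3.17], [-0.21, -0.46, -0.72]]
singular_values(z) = [3.42, 0.52]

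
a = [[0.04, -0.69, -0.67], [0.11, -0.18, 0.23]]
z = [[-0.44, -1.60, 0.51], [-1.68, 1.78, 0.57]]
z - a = [[-0.48, -0.91, 1.18],[-1.79, 1.96, 0.34]]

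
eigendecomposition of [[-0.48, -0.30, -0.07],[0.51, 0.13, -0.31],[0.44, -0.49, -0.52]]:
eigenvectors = [[(0.25+0.39j), 0.25-0.39j, 0.25+0.00j],[(0.27-0.17j), 0.27+0.17j, (-0.73+0j)],[0.83+0.00j, (0.83-0j), 0.63+0.00j]]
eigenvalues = [(-0.55+0.31j), (-0.55-0.31j), (0.22+0j)]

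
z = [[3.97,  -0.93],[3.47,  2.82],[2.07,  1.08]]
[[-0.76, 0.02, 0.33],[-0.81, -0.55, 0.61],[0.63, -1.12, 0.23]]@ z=[[-2.26, 1.12], [-3.86, -0.14], [-0.91, -3.50]]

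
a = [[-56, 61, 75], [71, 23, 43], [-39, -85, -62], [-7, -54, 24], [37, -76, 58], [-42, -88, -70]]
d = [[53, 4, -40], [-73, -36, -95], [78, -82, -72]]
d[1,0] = -73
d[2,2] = -72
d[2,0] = 78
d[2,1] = -82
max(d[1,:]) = -36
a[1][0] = 71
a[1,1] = 23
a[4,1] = -76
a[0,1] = 61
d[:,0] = [53, -73, 78]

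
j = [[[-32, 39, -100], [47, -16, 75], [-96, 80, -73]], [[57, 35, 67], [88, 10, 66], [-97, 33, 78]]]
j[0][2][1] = 80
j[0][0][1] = 39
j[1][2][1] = 33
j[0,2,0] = -96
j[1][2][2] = 78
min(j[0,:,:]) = -100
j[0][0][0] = -32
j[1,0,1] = 35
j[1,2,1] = 33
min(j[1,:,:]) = -97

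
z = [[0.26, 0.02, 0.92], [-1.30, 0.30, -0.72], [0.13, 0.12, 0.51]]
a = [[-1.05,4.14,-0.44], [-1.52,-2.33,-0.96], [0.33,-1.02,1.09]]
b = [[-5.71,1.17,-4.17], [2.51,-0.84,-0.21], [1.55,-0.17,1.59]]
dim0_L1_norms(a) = [2.9, 7.49, 2.49]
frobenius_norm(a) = 5.43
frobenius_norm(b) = 7.96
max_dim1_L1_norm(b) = 11.05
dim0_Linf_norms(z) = [1.3, 0.3, 0.92]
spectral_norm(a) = 4.87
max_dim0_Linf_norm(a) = 4.14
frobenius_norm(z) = 1.87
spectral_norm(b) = 7.77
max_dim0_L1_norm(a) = 7.49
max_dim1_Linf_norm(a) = 4.14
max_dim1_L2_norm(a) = 4.29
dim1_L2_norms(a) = [4.29, 2.94, 1.53]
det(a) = 8.22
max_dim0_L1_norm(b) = 9.77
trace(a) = -2.29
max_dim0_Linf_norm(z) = 1.3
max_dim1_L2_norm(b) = 7.17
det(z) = -0.11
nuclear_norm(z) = 2.53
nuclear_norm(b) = 9.58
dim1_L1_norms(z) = [1.2, 2.32, 0.76]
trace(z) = 1.07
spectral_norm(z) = 1.73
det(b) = -0.87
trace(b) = -4.96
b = a @ z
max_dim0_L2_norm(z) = 1.33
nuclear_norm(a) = 7.89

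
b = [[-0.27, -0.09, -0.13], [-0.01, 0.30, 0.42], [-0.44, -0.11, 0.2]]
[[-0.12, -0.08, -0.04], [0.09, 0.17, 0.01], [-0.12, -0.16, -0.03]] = b @ [[0.32, 0.11, 0.15], [0.11, 0.74, -0.13], [0.15, -0.13, 0.11]]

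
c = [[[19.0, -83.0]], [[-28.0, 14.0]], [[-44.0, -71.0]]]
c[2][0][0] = -44.0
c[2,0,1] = -71.0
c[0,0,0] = 19.0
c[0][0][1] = -83.0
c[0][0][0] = 19.0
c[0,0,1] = -83.0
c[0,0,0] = 19.0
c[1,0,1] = 14.0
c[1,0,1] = 14.0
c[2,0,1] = -71.0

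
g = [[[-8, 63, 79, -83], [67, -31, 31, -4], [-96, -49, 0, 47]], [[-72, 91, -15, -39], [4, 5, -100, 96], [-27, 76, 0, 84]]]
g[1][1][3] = 96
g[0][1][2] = 31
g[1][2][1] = 76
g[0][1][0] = 67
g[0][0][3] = -83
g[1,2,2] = 0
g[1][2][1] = 76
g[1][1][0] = 4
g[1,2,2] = 0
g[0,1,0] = 67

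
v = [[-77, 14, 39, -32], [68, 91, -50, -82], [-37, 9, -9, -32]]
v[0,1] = 14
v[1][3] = -82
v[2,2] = -9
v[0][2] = 39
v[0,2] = 39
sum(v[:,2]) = -20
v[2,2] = -9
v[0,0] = -77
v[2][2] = -9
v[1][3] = -82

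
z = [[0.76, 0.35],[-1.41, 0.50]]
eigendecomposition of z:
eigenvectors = [[-0.08-0.44j, -0.08+0.44j], [0.90+0.00j, 0.90-0.00j]]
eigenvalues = [(0.63+0.69j), (0.63-0.69j)]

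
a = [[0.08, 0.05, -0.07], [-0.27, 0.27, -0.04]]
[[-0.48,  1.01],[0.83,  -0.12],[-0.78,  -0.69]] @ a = [[-0.31, 0.25, -0.01], [0.1, 0.01, -0.05], [0.12, -0.23, 0.08]]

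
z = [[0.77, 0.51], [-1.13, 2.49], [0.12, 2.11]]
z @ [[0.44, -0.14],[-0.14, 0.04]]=[[0.27, -0.09], [-0.85, 0.26], [-0.24, 0.07]]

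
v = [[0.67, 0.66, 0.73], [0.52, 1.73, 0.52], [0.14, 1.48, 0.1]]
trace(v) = 2.50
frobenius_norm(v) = 2.68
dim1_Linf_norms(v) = [0.73, 1.73, 1.48]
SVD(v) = [[-0.39, 0.83, 0.4], [-0.73, -0.02, -0.68], [-0.56, -0.56, 0.62]] @ diag([2.5620031932072584, 0.7792556647888311, 0.0004968805962604935]) @ [[-0.28, -0.92, -0.28], [0.6, -0.4, 0.69], [0.75, -0.03, -0.66]]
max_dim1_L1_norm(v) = 2.77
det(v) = -0.00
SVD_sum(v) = [[0.28, 0.92, 0.28],[0.53, 1.72, 0.53],[0.40, 1.31, 0.4]] + [[0.39, -0.26, 0.45],[-0.01, 0.01, -0.01],[-0.26, 0.17, -0.3]] + [[0.00, -0.0, -0.0],[-0.00, 0.00, 0.00],[0.0, -0.00, -0.0]]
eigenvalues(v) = [2.42, 0.08, -0.01]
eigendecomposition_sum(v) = [[0.36, 1.11, 0.36], [0.55, 1.69, 0.55], [0.37, 1.15, 0.37]] + [[0.30, -0.43, 0.35], [-0.03, 0.04, -0.03], [-0.22, 0.31, -0.25]] + [[0.01, -0.02, 0.02], [-0.00, 0.00, -0.0], [-0.01, 0.02, -0.02]]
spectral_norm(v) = 2.56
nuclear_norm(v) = 3.34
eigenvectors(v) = [[0.48, 0.81, -0.74], [0.73, -0.07, 0.02], [0.49, -0.59, 0.67]]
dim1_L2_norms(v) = [1.19, 1.88, 1.49]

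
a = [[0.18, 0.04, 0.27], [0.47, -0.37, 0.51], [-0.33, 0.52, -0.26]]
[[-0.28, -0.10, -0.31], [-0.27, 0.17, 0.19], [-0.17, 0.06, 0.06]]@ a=[[0.00,-0.14,-0.05], [-0.03,0.03,-0.04], [-0.02,0.00,-0.03]]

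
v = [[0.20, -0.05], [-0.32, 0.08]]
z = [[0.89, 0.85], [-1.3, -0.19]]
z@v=[[-0.09,0.02], [-0.20,0.05]]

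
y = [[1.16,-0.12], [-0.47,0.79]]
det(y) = 0.860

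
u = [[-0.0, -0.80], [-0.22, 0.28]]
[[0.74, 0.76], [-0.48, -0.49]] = u @ [[1.03,1.02], [-0.92,-0.95]]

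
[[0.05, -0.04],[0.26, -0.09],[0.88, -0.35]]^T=[[0.05,0.26,0.88],[-0.04,-0.09,-0.35]]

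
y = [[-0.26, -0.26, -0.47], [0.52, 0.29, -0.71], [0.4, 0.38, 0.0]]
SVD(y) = [[0.05, -0.83, 0.56], [0.91, -0.19, -0.36], [0.4, 0.52, 0.75]] @ diag([1.0023918178730988, 0.7155245596801999, 0.048324403312619356]) @ [[0.62, 0.40, -0.67],[0.46, 0.50, 0.73],[-0.63, 0.76, -0.13]]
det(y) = -0.03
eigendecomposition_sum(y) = [[-0.11+0.17j, (-0.14+0.12j), -0.21-0.22j],[0.24+0.20j, 0.16+0.23j, (-0.38+0.28j)],[0.20-0.05j, (0.19+0.01j), 0.32j]] + [[(-0.11-0.17j), (-0.14-0.12j), (-0.21+0.22j)], [(0.24-0.2j), 0.16-0.23j, -0.38-0.28j], [0.20+0.05j, 0.19-0.01j, 0.00-0.32j]] + [[-0.04-0.00j,0.02+0.00j,(-0.04-0j)], [(0.04+0j),-0.02-0.00j,(0.05+0j)], [-0.01-0.00j,0.00+0.00j,(-0.01-0j)]]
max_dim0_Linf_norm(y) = 0.71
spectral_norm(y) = 1.00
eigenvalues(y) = [(0.05+0.72j), (0.05-0.72j), (-0.07+0j)]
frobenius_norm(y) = 1.23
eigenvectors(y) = [[(-0.05-0.47j), -0.05+0.47j, -0.67+0.00j], [(-0.73+0j), (-0.73-0j), (0.73+0j)], [-0.29+0.40j, -0.29-0.40j, (-0.13+0j)]]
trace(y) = 0.03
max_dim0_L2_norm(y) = 0.85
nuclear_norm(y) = 1.77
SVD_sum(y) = [[0.03, 0.02, -0.03], [0.57, 0.37, -0.61], [0.25, 0.16, -0.27]] + [[-0.27, -0.3, -0.43], [-0.06, -0.07, -0.1], [0.17, 0.19, 0.27]] + [[-0.02, 0.02, -0.00], [0.01, -0.01, 0.0], [-0.02, 0.03, -0.0]]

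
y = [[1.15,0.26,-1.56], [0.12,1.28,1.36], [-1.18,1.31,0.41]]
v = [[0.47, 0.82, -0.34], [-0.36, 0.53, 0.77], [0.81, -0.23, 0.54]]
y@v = [[-0.82,1.44,-1.03],[0.70,0.46,1.68],[-0.69,-0.37,1.63]]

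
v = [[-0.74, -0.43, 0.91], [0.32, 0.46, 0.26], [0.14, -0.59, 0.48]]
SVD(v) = [[-0.89, -0.23, -0.38], [0.15, -0.96, 0.23], [-0.42, 0.15, 0.89]] @ diag([1.3680511129281152, 0.5917191402814622, 0.5644507165738323]) @ [[0.47, 0.51, -0.72],[-0.19, -0.73, -0.65],[0.86, -0.45, 0.25]]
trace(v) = 0.20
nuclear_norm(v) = 2.52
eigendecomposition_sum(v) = [[(-0.73+0j), (-0.01+0j), (0.51-0j)], [(0.15-0j), 0.00-0.00j, (-0.11+0j)], [0.15-0.00j, 0.00-0.00j, (-0.1+0j)]] + [[-0.00+0.07j, (-0.21+0.2j), (0.2+0.12j)], [0.08+0.01j, (0.23+0.3j), 0.18-0.24j], [(-0+0.09j), (-0.3+0.29j), (0.29+0.17j)]] + [[-0.00-0.07j,  (-0.21-0.2j),  0.20-0.12j],[(0.08-0.01j),  (0.23-0.3j),  (0.18+0.24j)],[-0.00-0.09j,  -0.30-0.29j,  0.29-0.17j]]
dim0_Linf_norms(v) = [0.74, 0.59, 0.91]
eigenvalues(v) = [(-0.83+0j), (0.52+0.53j), (0.52-0.53j)]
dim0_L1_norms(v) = [1.2, 1.48, 1.65]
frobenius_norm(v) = 1.59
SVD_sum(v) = [[-0.58, -0.63, 0.87], [0.1, 0.1, -0.14], [-0.28, -0.3, 0.41]] + [[0.03, 0.1, 0.09], [0.11, 0.42, 0.37], [-0.02, -0.07, -0.06]] + [[-0.19, 0.1, -0.05], [0.11, -0.06, 0.03], [0.43, -0.23, 0.12]]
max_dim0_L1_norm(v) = 1.65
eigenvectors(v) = [[(0.96+0j), (-0.46-0.01j), -0.46+0.01j], [-0.20+0.00j, -0.07+0.59j, -0.07-0.59j], [-0.19+0.00j, (-0.66+0j), (-0.66-0j)]]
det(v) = -0.46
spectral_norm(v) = 1.37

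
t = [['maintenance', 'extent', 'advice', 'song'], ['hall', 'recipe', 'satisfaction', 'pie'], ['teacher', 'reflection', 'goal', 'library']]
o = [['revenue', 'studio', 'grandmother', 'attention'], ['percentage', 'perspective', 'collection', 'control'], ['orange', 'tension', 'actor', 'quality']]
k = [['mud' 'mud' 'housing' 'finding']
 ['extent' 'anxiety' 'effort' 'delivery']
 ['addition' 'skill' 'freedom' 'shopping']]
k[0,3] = 'finding'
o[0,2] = 'grandmother'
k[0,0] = 'mud'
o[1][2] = 'collection'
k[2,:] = ['addition', 'skill', 'freedom', 'shopping']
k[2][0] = 'addition'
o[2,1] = 'tension'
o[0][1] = 'studio'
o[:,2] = ['grandmother', 'collection', 'actor']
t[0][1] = 'extent'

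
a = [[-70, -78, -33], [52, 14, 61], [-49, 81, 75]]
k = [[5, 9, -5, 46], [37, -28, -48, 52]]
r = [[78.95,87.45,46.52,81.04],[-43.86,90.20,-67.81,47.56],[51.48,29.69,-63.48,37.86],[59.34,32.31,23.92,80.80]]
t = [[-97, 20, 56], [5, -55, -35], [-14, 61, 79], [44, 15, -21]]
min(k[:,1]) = -28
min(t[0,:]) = -97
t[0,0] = -97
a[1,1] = 14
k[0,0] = 5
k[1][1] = -28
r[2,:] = [51.48, 29.69, -63.48, 37.86]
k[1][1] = -28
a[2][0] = -49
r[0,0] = 78.95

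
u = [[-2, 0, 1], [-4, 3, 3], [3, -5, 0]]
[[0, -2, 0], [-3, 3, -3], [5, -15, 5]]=u @ [[0, 0, 0], [-1, 3, -1], [0, -2, 0]]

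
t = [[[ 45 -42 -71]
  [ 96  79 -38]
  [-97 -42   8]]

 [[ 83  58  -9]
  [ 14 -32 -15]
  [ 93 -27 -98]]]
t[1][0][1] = 58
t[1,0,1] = 58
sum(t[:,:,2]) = -223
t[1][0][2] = -9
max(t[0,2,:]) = 8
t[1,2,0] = 93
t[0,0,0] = 45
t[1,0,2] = -9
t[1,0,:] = [83, 58, -9]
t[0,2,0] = -97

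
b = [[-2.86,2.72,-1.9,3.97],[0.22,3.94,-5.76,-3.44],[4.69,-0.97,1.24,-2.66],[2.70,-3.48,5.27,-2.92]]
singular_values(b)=[11.01, 7.47, 2.18, 0.9]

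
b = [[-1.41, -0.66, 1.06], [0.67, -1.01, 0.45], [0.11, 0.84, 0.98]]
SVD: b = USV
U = [[-0.99, -0.05, -0.16], [-0.07, -0.72, 0.69], [-0.15, 0.69, 0.71]]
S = [1.9, 1.42, 1.13]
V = [[0.7, 0.31, -0.65], [-0.24, 0.95, 0.21], [0.68, 0.01, 0.73]]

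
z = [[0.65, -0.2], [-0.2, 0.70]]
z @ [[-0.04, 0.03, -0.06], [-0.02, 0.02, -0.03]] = [[-0.02, 0.02, -0.03], [-0.01, 0.01, -0.01]]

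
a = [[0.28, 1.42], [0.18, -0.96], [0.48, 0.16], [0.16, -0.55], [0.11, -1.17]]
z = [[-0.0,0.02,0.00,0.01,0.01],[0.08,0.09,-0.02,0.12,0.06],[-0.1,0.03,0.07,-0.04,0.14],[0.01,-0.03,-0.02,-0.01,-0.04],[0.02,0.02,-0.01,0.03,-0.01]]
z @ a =[[0.01, -0.04], [0.05, -0.11], [0.02, -0.30], [-0.02, 0.09], [0.01, 0.00]]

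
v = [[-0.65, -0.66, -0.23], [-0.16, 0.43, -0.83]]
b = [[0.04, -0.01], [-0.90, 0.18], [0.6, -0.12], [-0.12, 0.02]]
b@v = [[-0.02, -0.03, -0.0],  [0.56, 0.67, 0.06],  [-0.37, -0.45, -0.04],  [0.07, 0.09, 0.01]]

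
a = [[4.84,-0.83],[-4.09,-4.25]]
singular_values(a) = [6.82, 3.51]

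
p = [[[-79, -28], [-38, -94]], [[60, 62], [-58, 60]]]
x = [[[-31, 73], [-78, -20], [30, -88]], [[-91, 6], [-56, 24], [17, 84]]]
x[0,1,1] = -20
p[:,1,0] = [-38, -58]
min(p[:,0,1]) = -28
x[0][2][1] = -88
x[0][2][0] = 30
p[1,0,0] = 60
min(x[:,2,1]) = -88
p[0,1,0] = -38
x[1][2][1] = 84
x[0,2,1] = -88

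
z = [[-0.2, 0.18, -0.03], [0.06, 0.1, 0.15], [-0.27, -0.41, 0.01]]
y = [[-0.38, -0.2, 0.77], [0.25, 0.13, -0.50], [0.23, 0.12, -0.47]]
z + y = [[-0.58,-0.02,0.74], [0.31,0.23,-0.35], [-0.04,-0.29,-0.46]]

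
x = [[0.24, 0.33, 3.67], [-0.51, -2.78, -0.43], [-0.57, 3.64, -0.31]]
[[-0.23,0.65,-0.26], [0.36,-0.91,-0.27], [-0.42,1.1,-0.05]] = x @ [[-0.01,-0.03,0.39],[-0.12,0.31,0.04],[-0.05,0.15,-0.10]]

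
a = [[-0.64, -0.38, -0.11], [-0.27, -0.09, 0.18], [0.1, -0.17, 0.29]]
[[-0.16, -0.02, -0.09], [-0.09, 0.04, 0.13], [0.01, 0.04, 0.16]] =a@ [[0.28, -0.03, -0.08],[-0.03, 0.05, 0.18],[-0.08, 0.18, 0.67]]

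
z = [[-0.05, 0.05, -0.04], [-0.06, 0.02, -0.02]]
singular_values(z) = [0.1, 0.02]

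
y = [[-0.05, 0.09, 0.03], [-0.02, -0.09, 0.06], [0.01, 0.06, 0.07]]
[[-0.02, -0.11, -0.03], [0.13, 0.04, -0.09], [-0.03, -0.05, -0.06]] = y @[[-0.92,0.77,0.34],  [-0.92,-0.78,0.21],  [0.43,-0.20,-1.1]]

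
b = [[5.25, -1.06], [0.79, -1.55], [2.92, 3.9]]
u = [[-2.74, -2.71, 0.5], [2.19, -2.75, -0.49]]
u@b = [[-15.07, 9.05], [7.89, 0.03]]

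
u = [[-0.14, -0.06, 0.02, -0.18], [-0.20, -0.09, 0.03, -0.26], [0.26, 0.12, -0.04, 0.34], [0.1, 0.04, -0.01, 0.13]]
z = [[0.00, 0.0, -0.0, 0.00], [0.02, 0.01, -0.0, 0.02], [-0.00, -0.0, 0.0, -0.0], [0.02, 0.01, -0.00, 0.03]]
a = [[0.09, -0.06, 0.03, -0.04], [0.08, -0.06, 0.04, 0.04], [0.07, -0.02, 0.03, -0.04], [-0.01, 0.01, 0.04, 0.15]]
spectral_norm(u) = 0.63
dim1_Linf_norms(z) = [0.0, 0.02, 0.0, 0.03]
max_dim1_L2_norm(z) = 0.04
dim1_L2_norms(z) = [0.0, 0.03, 0.0, 0.04]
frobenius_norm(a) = 0.24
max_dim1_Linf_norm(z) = 0.03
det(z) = 0.00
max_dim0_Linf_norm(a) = 0.15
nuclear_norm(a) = 0.37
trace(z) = 0.04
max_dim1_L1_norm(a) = 0.22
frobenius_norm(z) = 0.05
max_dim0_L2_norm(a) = 0.17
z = a @ u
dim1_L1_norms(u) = [0.4, 0.58, 0.76, 0.28]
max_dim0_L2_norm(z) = 0.04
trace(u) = -0.14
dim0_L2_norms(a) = [0.14, 0.09, 0.07, 0.17]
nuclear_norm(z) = 0.05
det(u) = 0.00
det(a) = 0.00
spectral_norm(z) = 0.05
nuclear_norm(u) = 0.64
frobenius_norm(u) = 0.63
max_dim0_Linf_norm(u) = 0.34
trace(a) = 0.21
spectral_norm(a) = 0.18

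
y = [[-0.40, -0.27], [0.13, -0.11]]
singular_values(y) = [0.49, 0.16]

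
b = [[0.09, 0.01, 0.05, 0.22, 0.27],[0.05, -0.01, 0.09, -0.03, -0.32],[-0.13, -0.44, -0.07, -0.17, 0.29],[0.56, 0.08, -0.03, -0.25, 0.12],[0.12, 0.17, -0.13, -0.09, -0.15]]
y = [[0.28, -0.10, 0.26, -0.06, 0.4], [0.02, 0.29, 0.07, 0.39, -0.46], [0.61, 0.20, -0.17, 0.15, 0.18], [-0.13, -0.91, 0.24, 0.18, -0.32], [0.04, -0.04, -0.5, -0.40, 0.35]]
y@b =[[0.0, -0.05, -0.06, -0.0, 0.12], [0.17, -0.08, 0.07, -0.07, 0.05], [0.19, 0.12, 0.03, 0.10, 0.04], [-0.03, -0.14, -0.07, -0.06, 0.40], [-0.12, 0.25, -0.0, 0.16, -0.22]]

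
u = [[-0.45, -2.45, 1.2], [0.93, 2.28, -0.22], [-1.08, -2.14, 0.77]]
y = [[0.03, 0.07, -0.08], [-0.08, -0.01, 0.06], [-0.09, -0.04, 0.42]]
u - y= [[-0.48, -2.52, 1.28], [1.01, 2.29, -0.28], [-0.99, -2.10, 0.35]]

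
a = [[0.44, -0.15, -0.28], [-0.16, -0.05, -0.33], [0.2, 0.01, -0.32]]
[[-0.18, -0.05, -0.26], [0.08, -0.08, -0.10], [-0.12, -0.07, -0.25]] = a @ [[-0.49,0.03,-0.37], [-0.33,-0.03,-0.36], [0.06,0.23,0.55]]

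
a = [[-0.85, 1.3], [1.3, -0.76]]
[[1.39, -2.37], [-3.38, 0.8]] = a@[[-3.20, -0.73], [-1.02, -2.30]]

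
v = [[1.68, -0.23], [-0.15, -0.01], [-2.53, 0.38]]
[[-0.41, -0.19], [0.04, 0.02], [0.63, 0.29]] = v @ [[-0.24, -0.11], [0.05, 0.02]]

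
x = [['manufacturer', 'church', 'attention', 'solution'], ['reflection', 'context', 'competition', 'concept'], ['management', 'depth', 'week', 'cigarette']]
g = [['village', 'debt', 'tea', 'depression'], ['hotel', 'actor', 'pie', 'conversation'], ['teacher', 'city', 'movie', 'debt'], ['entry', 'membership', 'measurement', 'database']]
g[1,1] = 'actor'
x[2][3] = 'cigarette'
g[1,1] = 'actor'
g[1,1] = 'actor'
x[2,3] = 'cigarette'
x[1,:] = ['reflection', 'context', 'competition', 'concept']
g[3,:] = ['entry', 'membership', 'measurement', 'database']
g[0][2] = 'tea'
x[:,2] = ['attention', 'competition', 'week']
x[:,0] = ['manufacturer', 'reflection', 'management']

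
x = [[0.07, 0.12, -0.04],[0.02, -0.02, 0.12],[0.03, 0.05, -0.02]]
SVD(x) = [[-0.82, -0.42, -0.39], [0.45, -0.89, 0.02], [-0.35, -0.16, 0.92]] @ diag([0.16715506098922475, 0.10935017858803045, 0.0013130226404817656]) @ [[-0.35,-0.75,0.56],[-0.48,-0.37,-0.80],[0.80,-0.55,-0.23]]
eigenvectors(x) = [[-0.84, -0.8, 0.64], [-0.43, 0.56, -0.72], [-0.34, 0.21, 0.27]]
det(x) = 0.00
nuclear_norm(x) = 0.28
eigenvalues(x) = [0.12, -0.0, -0.08]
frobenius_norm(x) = 0.20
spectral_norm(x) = 0.17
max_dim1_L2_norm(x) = 0.14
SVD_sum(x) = [[0.05, 0.10, -0.08],  [-0.03, -0.06, 0.04],  [0.02, 0.04, -0.03]] + [[0.02, 0.02, 0.04], [0.05, 0.04, 0.08], [0.01, 0.01, 0.01]] + [[-0.0, 0.0, 0.00], [0.00, -0.0, -0.0], [0.0, -0.00, -0.0]]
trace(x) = 0.03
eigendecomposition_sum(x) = [[0.06, 0.07, 0.04], [0.03, 0.04, 0.02], [0.03, 0.03, 0.02]] + [[-0.0,0.00,0.0], [0.00,-0.0,-0.00], [0.00,-0.0,-0.0]] + [[0.01, 0.05, -0.09], [-0.01, -0.06, 0.10], [0.0, 0.02, -0.04]]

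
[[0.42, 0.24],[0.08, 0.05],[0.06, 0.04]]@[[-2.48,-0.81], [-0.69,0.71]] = [[-1.21, -0.17], [-0.23, -0.03], [-0.18, -0.02]]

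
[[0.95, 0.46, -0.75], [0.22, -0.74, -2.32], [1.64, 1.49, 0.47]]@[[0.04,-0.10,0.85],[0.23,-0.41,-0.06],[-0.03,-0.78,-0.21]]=[[0.17, 0.30, 0.94], [-0.09, 2.09, 0.72], [0.39, -1.14, 1.21]]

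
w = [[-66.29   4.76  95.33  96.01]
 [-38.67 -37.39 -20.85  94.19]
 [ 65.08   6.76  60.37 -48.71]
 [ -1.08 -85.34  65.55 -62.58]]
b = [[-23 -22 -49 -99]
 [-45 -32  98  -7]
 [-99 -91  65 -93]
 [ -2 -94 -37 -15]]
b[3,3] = -15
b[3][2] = -37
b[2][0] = -99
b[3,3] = -15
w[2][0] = 65.08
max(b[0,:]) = -22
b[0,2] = -49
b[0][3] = -99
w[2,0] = 65.08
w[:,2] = [95.33, -20.85, 60.37, 65.55]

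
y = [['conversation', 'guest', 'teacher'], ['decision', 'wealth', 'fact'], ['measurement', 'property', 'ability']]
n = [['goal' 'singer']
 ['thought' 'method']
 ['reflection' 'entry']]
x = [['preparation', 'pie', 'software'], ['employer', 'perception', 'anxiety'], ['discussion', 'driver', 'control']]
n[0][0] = 'goal'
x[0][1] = 'pie'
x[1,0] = 'employer'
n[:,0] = ['goal', 'thought', 'reflection']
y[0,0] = 'conversation'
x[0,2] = 'software'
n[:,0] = ['goal', 'thought', 'reflection']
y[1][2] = 'fact'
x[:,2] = ['software', 'anxiety', 'control']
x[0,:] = ['preparation', 'pie', 'software']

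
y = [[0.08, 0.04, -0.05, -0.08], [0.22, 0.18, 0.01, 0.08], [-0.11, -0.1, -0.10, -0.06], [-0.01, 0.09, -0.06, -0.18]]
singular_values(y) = [0.34, 0.24, 0.08, 0.04]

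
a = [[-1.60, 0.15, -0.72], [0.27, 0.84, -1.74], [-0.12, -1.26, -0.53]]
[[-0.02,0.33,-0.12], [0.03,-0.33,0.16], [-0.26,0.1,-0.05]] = a@[[0.0, -0.26, 0.10], [0.18, -0.1, 0.05], [0.07, 0.1, -0.05]]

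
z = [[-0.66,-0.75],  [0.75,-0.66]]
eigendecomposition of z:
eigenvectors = [[(0.71+0j), 0.71-0.00j], [0.00-0.71j, 0.00+0.71j]]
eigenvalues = [(-0.66+0.75j), (-0.66-0.75j)]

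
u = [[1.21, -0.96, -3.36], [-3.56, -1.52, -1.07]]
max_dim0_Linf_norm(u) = 3.56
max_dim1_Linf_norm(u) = 3.56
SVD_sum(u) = [[-0.84,-0.47,-0.52], [-2.99,-1.66,-1.87]] + [[2.05, -0.49, -2.84], [-0.57, 0.14, 0.8]]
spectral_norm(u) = 4.04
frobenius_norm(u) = 5.46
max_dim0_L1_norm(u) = 4.77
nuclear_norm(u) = 7.71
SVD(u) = [[0.27, 0.96], [0.96, -0.27]] @ diag([4.04206966400395, 3.6695875560257445]) @ [[-0.77, -0.43, -0.48], [0.58, -0.14, -0.80]]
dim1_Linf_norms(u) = [3.36, 3.56]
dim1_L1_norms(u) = [5.53, 6.15]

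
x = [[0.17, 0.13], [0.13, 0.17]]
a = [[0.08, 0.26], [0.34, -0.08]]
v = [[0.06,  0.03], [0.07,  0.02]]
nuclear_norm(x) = 0.34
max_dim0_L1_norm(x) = 0.3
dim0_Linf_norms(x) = [0.17, 0.17]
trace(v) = 0.08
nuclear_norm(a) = 0.62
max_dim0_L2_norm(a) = 0.35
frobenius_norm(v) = 0.10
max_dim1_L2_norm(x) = 0.21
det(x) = 0.01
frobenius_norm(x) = 0.30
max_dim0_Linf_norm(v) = 0.07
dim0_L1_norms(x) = [0.3, 0.3]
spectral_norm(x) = 0.30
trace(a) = 0.00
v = x @ a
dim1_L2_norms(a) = [0.27, 0.35]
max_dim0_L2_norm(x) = 0.21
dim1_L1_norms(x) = [0.3, 0.3]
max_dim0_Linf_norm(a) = 0.34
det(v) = -0.00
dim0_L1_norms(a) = [0.42, 0.34]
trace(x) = 0.34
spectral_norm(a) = 0.35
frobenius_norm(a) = 0.44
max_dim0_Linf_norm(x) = 0.17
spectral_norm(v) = 0.10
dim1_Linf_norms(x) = [0.17, 0.17]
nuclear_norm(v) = 0.11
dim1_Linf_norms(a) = [0.26, 0.34]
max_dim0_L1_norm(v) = 0.13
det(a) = -0.09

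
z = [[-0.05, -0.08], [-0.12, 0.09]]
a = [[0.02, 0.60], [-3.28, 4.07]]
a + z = [[-0.03,  0.52],[-3.40,  4.16]]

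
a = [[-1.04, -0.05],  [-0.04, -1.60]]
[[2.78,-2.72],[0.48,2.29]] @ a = [[-2.78, 4.21], [-0.59, -3.69]]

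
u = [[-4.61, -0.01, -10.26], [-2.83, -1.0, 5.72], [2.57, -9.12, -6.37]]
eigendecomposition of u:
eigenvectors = [[(0.94+0j), (0.67+0j), 0.67-0.00j], [0.27+0.00j, (-0.3+0.36j), (-0.3-0.36j)], [(0.19+0j), (-0.13-0.57j), -0.13+0.57j]]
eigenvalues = [(-6.72+0j), (-2.63+8.75j), (-2.63-8.75j)]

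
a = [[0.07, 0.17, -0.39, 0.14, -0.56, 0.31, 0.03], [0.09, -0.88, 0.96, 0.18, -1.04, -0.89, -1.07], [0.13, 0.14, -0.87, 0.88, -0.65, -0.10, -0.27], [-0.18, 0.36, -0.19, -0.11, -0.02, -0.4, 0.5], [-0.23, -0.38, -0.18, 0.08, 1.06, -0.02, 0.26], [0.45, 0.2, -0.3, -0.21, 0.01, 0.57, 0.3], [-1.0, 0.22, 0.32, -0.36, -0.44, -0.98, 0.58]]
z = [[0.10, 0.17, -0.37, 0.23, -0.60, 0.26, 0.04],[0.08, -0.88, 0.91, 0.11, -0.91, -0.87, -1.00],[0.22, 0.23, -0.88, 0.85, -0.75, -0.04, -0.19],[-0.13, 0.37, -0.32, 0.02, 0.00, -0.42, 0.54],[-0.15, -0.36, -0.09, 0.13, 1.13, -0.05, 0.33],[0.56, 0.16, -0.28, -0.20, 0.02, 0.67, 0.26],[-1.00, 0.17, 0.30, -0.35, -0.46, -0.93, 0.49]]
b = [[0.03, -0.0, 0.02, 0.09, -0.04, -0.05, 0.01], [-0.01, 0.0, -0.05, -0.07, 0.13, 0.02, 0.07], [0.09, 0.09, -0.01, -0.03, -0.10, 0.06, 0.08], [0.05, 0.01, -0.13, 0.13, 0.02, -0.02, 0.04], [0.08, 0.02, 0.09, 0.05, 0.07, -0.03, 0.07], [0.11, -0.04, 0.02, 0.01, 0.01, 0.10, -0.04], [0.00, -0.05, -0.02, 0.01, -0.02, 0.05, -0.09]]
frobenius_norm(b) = 0.43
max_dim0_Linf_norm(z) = 1.13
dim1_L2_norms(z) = [0.81, 2.05, 1.48, 0.85, 1.25, 0.99, 1.6]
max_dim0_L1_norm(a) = 3.78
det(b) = 0.00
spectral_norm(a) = 2.41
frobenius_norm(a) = 3.61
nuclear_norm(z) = 7.58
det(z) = -0.04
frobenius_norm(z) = 3.59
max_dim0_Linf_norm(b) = 0.13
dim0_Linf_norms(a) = [1.0, 0.88, 0.96, 0.88, 1.06, 0.98, 1.07]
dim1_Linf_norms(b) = [0.09, 0.13, 0.1, 0.13, 0.09, 0.11, 0.09]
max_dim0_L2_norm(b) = 0.19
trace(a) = 0.42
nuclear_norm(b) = 0.98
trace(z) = 0.65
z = b + a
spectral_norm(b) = 0.22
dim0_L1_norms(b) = [0.37, 0.21, 0.34, 0.39, 0.39, 0.33, 0.4]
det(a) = 0.00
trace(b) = 0.23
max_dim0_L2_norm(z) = 1.8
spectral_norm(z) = 2.32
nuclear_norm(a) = 7.54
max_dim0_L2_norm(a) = 1.77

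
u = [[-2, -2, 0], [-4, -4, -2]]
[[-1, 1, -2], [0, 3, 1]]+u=[[-3, -1, -2], [-4, -1, -1]]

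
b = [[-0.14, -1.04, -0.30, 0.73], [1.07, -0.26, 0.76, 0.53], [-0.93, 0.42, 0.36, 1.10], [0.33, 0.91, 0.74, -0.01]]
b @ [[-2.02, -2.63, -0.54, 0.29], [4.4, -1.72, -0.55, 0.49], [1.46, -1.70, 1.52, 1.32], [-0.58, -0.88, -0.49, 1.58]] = [[-5.15, 2.02, -0.17, 0.21],[-2.50, -4.13, 0.46, 2.02],[3.61, 0.14, 0.28, 2.15],[4.42, -3.68, 0.45, 1.50]]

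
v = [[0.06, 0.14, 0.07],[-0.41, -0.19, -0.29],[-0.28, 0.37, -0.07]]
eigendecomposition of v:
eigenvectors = [[(0.5+0j), (0.15-0.19j), 0.15+0.19j],  [0.21+0.00j, 0.05+0.65j, (0.05-0.65j)],  [-0.84+0.00j, (0.71+0j), (0.71-0j)]]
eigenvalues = [0j, (-0.1+0.41j), (-0.1-0.41j)]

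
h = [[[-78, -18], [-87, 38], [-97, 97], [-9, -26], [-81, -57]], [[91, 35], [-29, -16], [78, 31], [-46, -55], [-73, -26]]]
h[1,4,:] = [-73, -26]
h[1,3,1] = -55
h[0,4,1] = -57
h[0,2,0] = -97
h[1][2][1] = 31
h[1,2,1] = 31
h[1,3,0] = -46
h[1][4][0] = -73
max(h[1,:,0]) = 91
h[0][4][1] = -57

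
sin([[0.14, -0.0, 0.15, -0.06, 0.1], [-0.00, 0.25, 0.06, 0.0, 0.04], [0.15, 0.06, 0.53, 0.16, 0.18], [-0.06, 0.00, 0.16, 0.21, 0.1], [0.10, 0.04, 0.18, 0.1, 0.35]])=[[0.14, -0.0, 0.14, -0.06, 0.09], [-0.0, 0.25, 0.05, -0.00, 0.04], [0.14, 0.05, 0.49, 0.14, 0.15], [-0.06, -0.0, 0.14, 0.2, 0.09], [0.09, 0.04, 0.15, 0.09, 0.33]]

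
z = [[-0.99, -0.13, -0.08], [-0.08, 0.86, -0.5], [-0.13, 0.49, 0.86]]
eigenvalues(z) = [(-1+0j), (0.87+0.5j), (0.87-0.5j)]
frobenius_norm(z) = 1.73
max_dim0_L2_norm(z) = 1.0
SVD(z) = [[-0.85, -0.08, -0.51], [-0.48, 0.5, 0.72], [0.2, 0.86, -0.46]] @ diag([1.004213025596442, 0.9989884828503683, 0.9947754572539262]) @ [[0.85, -0.20, 0.48], [-0.08, 0.86, 0.50], [0.51, 0.46, -0.72]]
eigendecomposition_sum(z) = [[(-1-0j), (-0.05-0j), -0.06+0.00j], [(-0.06-0j), -0.00-0.00j, (-0+0j)], [(-0.05-0j), -0.00-0.00j, -0.00+0.00j]] + [[0.00+0.00j, -0.04+0.01j, (-0.01-0.04j)],[-0.01-0.04j, 0.43+0.25j, -0.25+0.43j],[(-0.04+0.01j), (0.25-0.43j), (0.43+0.25j)]] + [[-0j,(-0.04-0.01j),-0.01+0.04j], [-0.01+0.04j,(0.43-0.25j),-0.25-0.43j], [-0.04-0.01j,0.25+0.43j,(0.43-0.25j)]]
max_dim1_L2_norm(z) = 1.0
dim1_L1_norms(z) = [1.2, 1.44, 1.48]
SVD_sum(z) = [[-0.73, 0.17, -0.41], [-0.41, 0.1, -0.23], [0.17, -0.04, 0.1]] + [[0.01, -0.07, -0.04], [-0.04, 0.43, 0.25], [-0.07, 0.74, 0.43]] + [[-0.26,-0.24,0.37], [0.37,0.33,-0.52], [-0.24,-0.21,0.33]]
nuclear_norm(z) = 3.00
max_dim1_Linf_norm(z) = 0.99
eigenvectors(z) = [[(-1+0j), (-0.04-0.04j), -0.04+0.04j], [(-0.06+0j), -0.00+0.71j, -0.00-0.71j], [(-0.05+0j), 0.71+0.00j, 0.71-0.00j]]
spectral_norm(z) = 1.00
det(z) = -1.00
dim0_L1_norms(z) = [1.2, 1.48, 1.44]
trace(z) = 0.73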